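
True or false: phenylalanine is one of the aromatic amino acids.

True

F, W, and Y each carry an aromatic ring on the side chain.
Phenylalanine is in this group.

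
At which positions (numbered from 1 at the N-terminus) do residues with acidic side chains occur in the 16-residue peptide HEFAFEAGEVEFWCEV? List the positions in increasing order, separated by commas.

2, 6, 9, 11, 15

The acidic residues are Asp (D) and Glu (E), whose side chains end in a carboxylate group.
Matching residues: E2, E6, E9, E11, E15.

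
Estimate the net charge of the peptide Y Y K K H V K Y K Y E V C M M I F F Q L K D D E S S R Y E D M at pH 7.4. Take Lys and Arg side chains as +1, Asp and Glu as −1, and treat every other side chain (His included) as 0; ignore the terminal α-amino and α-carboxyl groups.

0

Positive (K, R): K3, K4, K7, K9, K21, R27 → +6.
Negative (D, E): E11, D22, D23, E24, E29, D30 → −6.
Net charge = (+6) + (−6) = 0.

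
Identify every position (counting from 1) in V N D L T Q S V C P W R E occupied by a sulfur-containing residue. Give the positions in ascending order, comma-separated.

9

Cysteine (C, thiol) and methionine (M, thioether) are the two sulfur-containing amino acids.
Matching residues: C9.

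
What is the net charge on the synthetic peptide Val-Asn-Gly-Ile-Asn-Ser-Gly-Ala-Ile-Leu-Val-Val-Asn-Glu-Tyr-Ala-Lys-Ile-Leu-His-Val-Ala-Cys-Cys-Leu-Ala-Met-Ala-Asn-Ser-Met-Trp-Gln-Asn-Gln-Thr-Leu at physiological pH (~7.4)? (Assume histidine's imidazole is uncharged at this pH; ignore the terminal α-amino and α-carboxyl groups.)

0

The side chains ionized at physiological pH are Lys/Arg (+1) and Asp/Glu (−1); with His treated as neutral, nothing else contributes.
Positive (K, R): Lys17 → +1.
Negative (D, E): Glu14 → −1.
Net charge = (+1) + (−1) = 0.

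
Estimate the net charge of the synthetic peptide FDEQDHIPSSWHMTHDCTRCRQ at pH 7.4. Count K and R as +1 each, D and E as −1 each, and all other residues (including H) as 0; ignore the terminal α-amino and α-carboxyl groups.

Positive (K, R): R19, R21 → +2.
Negative (D, E): D2, E3, D5, D16 → −4.
Net charge = (+2) + (−4) = −2.

-2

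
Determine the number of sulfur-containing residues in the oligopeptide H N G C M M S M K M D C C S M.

8

Only Cys (C) and Met (M) have a sulfur atom in the side chain.
Matching residues: C4, M5, M6, M8, M10, C12, C13, M15.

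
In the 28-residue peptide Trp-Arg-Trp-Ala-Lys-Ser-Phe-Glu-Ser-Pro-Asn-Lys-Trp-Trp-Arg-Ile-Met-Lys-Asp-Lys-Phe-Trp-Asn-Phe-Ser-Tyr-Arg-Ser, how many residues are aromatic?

9

The aromatic amino acids are Phe (F, benzyl), Trp (W, indole), and Tyr (Y, phenol).
Matching residues: Trp1, Trp3, Phe7, Trp13, Trp14, Phe21, Trp22, Phe24, Tyr26.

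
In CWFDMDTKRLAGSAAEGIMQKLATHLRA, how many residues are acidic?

3

Aspartate (D) and glutamate (E) have carboxylic-acid side chains and are the acidic amino acids.
Matching residues: D4, D6, E16.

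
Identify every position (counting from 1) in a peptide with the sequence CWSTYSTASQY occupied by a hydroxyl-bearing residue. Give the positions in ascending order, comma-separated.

3, 4, 5, 6, 7, 9, 11

Serine (S), threonine (T), and tyrosine (Y) each carry a hydroxyl group on the side chain.
Matching residues: S3, T4, Y5, S6, T7, S9, Y11.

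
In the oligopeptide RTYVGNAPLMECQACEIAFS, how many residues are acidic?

Aspartate (D) and glutamate (E) have carboxylic-acid side chains and are the acidic amino acids.
Matching residues: E11, E16.

2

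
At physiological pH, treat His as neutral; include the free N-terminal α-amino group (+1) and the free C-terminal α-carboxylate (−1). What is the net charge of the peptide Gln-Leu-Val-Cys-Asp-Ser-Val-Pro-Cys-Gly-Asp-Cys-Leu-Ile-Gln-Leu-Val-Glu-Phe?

-3

At pH ~7.4 the Lys and Arg side chains are protonated (+1), the Asp and Glu side chains are deprotonated (−1), and with His taken as neutral all other side chains carry no charge.
Positive (K, R): none → +0.
Negative (D, E): Asp5, Asp11, Glu18 → −3.
The N-terminus (+1) and C-terminus (−1) cancel.
Net charge = (+0) + (−3) = −3.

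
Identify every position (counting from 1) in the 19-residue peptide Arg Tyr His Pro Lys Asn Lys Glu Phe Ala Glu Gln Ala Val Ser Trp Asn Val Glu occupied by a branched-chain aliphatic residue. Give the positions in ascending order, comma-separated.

V, L, and I make up the branched-chain aliphatic group.
Matching residues: Val14, Val18.

14, 18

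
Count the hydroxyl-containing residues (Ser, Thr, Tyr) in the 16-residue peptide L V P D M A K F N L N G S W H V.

1

Matching residues: S13.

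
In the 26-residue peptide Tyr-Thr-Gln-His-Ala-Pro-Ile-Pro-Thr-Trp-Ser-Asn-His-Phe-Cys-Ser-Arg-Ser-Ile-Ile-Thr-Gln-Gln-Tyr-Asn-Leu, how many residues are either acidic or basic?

Acidic: D, E. Basic: H, K, R.
Acidic residues here: none (0).
Basic residues here: His4, His13, Arg17 (3).
The two groups share no amino acid, so total = 0 + 3 = 3.

3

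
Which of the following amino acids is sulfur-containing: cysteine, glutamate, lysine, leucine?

cysteine

The sulfur-bearing residues are cysteine (–SH) and methionine (–S–CH₃).
Of the listed options, only cysteine belongs to this group.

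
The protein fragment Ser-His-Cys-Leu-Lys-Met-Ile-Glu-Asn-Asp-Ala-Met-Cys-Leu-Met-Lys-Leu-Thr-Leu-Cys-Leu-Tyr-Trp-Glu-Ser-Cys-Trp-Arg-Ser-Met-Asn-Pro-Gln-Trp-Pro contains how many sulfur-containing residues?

8

Cysteine (C, thiol) and methionine (M, thioether) are the two sulfur-containing amino acids.
Matching residues: Cys3, Met6, Met12, Cys13, Met15, Cys20, Cys26, Met30.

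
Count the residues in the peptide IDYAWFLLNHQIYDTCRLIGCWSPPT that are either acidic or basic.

Acidic: D, E. Basic: H, K, R.
Acidic residues here: D2, D14 (2).
Basic residues here: H10, R17 (2).
The two groups share no amino acid, so total = 2 + 2 = 4.

4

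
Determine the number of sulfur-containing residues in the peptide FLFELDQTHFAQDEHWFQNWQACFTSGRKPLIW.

Only Cys (C) and Met (M) have a sulfur atom in the side chain.
Matching residues: C23.

1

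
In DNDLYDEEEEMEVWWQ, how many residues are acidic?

The acidic residues are Asp (D) and Glu (E), whose side chains end in a carboxylate group.
Matching residues: D1, D3, D6, E7, E8, E9, E10, E12.

8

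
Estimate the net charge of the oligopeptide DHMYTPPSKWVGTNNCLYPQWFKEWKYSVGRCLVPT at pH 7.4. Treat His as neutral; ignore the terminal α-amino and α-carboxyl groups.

At pH ~7.4 the Lys and Arg side chains are protonated (+1), the Asp and Glu side chains are deprotonated (−1), and with His taken as neutral all other side chains carry no charge.
Positive (K, R): K9, K23, K26, R31 → +4.
Negative (D, E): D1, E24 → −2.
Net charge = (+4) + (−2) = +2.

+2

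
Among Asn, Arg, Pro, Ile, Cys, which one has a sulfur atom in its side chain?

Cys

The sulfur-bearing residues are cysteine (–SH) and methionine (–S–CH₃).
Of the listed options, only Cys belongs to this group.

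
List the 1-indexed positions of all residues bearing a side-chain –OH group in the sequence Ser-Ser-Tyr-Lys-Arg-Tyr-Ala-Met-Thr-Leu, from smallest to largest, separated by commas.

1, 2, 3, 6, 9

S, T, and Y are the three residues with a side-chain hydroxyl.
Matching residues: Ser1, Ser2, Tyr3, Tyr6, Thr9.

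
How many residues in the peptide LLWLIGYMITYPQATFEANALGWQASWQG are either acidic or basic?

1

Acidic: D, E. Basic: H, K, R.
Acidic residues here: E17 (1).
Basic residues here: none (0).
The two groups share no amino acid, so total = 1 + 0 = 1.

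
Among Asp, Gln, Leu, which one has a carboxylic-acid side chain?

Only D (aspartate) and E (glutamate) carry a side-chain carboxylic acid.
Of the listed options, only Asp belongs to this group.

Asp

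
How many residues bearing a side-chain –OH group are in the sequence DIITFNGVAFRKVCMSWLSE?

The –OH-bearing residues are Ser, Thr (aliphatic alcohols), and Tyr (phenol).
Matching residues: T4, S16, S19.

3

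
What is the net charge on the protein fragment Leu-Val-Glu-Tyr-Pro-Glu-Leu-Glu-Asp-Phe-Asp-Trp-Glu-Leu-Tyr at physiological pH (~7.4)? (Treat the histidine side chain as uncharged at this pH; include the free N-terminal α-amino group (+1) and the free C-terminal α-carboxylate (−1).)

At pH ~7.4 the Lys and Arg side chains are protonated (+1), the Asp and Glu side chains are deprotonated (−1), and with His taken as neutral all other side chains carry no charge.
Positive (K, R): none → +0.
Negative (D, E): Glu3, Glu6, Glu8, Asp9, Asp11, Glu13 → −6.
The N-terminus (+1) and C-terminus (−1) cancel.
Net charge = (+0) + (−6) = −6.

-6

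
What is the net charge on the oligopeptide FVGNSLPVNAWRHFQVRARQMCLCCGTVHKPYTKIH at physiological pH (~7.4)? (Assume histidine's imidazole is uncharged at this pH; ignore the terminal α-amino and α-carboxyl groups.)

Near pH 7.4, K and R contribute +1 each, D and E contribute −1 each, and every other side chain (His included, as stated) is uncharged.
Positive (K, R): R12, R17, R19, K30, K34 → +5.
Negative (D, E): none → −0.
Net charge = (+5) + (−0) = +5.

+5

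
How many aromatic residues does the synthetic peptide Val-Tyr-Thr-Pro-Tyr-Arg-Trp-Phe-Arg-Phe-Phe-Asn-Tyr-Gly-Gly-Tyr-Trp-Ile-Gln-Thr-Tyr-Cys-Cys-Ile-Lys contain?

The aromatic amino acids are Phe (F, benzyl), Trp (W, indole), and Tyr (Y, phenol).
Matching residues: Tyr2, Tyr5, Trp7, Phe8, Phe10, Phe11, Tyr13, Tyr16, Trp17, Tyr21.

10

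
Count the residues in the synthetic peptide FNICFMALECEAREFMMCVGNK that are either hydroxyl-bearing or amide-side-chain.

Hydroxyl-bearing: S, T, Y. Amide-side-chain: N, Q.
Hydroxyl-bearing residues here: none (0).
Amide-side-chain residues here: N2, N21 (2).
The two groups share no amino acid, so total = 0 + 2 = 2.

2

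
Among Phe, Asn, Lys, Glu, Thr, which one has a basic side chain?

Lys

The basic amino acids are Lys (K), Arg (R), and His (H).
Of the listed options, only Lys belongs to this group.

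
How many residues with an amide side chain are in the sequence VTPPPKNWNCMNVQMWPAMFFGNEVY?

5

The amide-side-chain residues are Asn (N) and Gln (Q).
Matching residues: N7, N9, N12, Q14, N23.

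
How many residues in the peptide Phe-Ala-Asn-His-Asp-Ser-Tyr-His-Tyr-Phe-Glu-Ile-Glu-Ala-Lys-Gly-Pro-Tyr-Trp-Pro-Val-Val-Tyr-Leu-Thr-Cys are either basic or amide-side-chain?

Basic: H, K, R. Amide-side-chain: N, Q.
Basic residues here: His4, His8, Lys15 (3).
Amide-side-chain residues here: Asn3 (1).
The two groups share no amino acid, so total = 3 + 1 = 4.

4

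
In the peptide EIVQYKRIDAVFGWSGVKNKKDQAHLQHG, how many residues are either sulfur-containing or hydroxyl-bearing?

2

Sulfur-containing: C, M. Hydroxyl-bearing: S, T, Y.
Sulfur-containing residues here: none (0).
Hydroxyl-bearing residues here: Y5, S15 (2).
The two groups share no amino acid, so total = 0 + 2 = 2.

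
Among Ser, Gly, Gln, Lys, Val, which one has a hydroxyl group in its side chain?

Ser

S, T, and Y are the three residues with a side-chain hydroxyl.
Of the listed options, only Ser belongs to this group.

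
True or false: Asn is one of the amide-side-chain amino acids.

Only N (asparagine) and Q (glutamine) carry a side-chain carboxamide.
Asparagine is in this group.

True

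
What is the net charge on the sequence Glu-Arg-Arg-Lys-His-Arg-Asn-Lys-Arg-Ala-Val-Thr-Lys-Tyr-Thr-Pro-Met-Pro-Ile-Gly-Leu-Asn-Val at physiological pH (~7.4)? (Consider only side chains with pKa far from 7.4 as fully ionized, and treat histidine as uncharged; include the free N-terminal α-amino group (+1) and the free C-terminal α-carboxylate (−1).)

+6

Near pH 7.4, K and R contribute +1 each, D and E contribute −1 each, and every other side chain (His included, as stated) is uncharged.
Positive (K, R): Arg2, Arg3, Lys4, Arg6, Lys8, Arg9, Lys13 → +7.
Negative (D, E): Glu1 → −1.
The N-terminus (+1) and C-terminus (−1) cancel.
Net charge = (+7) + (−1) = +6.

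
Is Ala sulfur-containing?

The sulfur-bearing residues are cysteine (–SH) and methionine (–S–CH₃).
Alanine is not in this group.

No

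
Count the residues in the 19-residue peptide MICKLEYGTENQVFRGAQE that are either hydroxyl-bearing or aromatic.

Hydroxyl-bearing: S, T, Y. Aromatic: F, W, Y.
Hydroxyl-bearing residues here: Y7, T9 (2).
Aromatic residues here: Y7, F14 (2).
Y is in both groups, so the 1 Y residue must not be double-counted.
Total = 2 + 2 − 1 = 3.

3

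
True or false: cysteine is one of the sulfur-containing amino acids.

Only Cys (C) and Met (M) have a sulfur atom in the side chain.
Cysteine is in this group.

True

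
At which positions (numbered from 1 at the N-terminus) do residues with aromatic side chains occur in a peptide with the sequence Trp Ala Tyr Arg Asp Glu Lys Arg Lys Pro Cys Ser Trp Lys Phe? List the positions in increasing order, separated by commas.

1, 3, 13, 15

F, W, and Y each carry an aromatic ring on the side chain.
Matching residues: Trp1, Tyr3, Trp13, Phe15.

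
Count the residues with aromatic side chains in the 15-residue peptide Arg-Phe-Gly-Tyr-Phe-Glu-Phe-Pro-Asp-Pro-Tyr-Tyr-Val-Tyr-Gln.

7

Phenylalanine (F), tryptophan (W), and tyrosine (Y) have aromatic ring side chains.
Matching residues: Phe2, Tyr4, Phe5, Phe7, Tyr11, Tyr12, Tyr14.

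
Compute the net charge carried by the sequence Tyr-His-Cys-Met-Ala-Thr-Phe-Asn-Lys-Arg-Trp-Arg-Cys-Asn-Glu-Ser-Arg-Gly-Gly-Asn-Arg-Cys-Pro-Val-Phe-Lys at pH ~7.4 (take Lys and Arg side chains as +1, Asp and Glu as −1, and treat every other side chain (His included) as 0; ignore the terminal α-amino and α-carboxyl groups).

Positive (K, R): Lys9, Arg10, Arg12, Arg17, Arg21, Lys26 → +6.
Negative (D, E): Glu15 → −1.
Net charge = (+6) + (−1) = +5.

+5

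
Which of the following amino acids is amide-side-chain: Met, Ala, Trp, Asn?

Asparagine (N) and glutamine (Q) have uncharged amide side chains.
Of the listed options, only Asn belongs to this group.

Asn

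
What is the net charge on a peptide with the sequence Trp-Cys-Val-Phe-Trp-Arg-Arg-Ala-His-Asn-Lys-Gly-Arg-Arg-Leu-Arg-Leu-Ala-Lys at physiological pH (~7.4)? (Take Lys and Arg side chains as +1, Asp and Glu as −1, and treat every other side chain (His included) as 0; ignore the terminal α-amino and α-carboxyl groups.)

Positive (K, R): Arg6, Arg7, Lys11, Arg13, Arg14, Arg16, Lys19 → +7.
Negative (D, E): none → −0.
Net charge = (+7) + (−0) = +7.

+7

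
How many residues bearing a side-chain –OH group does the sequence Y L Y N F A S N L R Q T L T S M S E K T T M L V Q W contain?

S, T, and Y are the three residues with a side-chain hydroxyl.
Matching residues: Y1, Y3, S7, T12, T14, S15, S17, T20, T21.

9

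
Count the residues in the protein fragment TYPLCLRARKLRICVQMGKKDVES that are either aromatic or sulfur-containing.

Aromatic: F, W, Y. Sulfur-containing: C, M.
Aromatic residues here: Y2 (1).
Sulfur-containing residues here: C5, C14, M17 (3).
The two groups share no amino acid, so total = 1 + 3 = 4.

4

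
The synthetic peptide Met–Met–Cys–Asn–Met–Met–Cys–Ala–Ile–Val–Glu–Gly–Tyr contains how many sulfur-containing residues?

6

Only Cys (C) and Met (M) have a sulfur atom in the side chain.
Matching residues: Met1, Met2, Cys3, Met5, Met6, Cys7.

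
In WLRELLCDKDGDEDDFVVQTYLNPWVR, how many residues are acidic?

Only D (aspartate) and E (glutamate) carry a side-chain carboxylic acid.
Matching residues: E4, D8, D10, D12, E13, D14, D15.

7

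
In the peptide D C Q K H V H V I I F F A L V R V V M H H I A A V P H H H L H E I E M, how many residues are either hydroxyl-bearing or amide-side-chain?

Hydroxyl-bearing: S, T, Y. Amide-side-chain: N, Q.
Hydroxyl-bearing residues here: none (0).
Amide-side-chain residues here: Q3 (1).
The two groups share no amino acid, so total = 0 + 1 = 1.

1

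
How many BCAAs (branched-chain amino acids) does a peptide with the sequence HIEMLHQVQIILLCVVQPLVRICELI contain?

The BCAAs are Val, Leu, and Ile — aliphatic side chains with a branch point.
Matching residues: I2, L5, V8, I10, I11, L12, L13, V15, V16, L19, V20, I22, L25, I26.

14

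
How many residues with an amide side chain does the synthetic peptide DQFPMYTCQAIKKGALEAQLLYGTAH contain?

The amide-side-chain residues are Asn (N) and Gln (Q).
Matching residues: Q2, Q9, Q19.

3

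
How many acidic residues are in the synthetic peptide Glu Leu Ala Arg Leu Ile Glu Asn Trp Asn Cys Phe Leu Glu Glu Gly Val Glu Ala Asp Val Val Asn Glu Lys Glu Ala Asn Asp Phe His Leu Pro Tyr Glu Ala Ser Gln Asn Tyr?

10

Only D (aspartate) and E (glutamate) carry a side-chain carboxylic acid.
Matching residues: Glu1, Glu7, Glu14, Glu15, Glu18, Asp20, Glu24, Glu26, Asp29, Glu35.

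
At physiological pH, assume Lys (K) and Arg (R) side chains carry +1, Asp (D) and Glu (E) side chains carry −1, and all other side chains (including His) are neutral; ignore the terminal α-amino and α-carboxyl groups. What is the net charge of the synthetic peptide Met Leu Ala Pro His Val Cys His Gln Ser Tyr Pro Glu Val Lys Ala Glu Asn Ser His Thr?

Positive (K, R): Lys15 → +1.
Negative (D, E): Glu13, Glu17 → −2.
Net charge = (+1) + (−2) = −1.

-1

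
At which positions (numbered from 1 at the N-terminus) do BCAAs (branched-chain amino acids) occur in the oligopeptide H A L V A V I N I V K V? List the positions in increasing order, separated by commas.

The BCAAs are Val, Leu, and Ile — aliphatic side chains with a branch point.
Matching residues: L3, V4, V6, I7, I9, V10, V12.

3, 4, 6, 7, 9, 10, 12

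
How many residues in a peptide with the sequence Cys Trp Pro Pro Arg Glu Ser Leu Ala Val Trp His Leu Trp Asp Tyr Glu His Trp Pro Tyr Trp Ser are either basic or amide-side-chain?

3

Basic: H, K, R. Amide-side-chain: N, Q.
Basic residues here: Arg5, His12, His18 (3).
Amide-side-chain residues here: none (0).
The two groups share no amino acid, so total = 3 + 0 = 3.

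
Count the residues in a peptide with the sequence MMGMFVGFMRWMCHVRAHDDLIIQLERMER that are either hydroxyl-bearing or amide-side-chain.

Hydroxyl-bearing: S, T, Y. Amide-side-chain: N, Q.
Hydroxyl-bearing residues here: none (0).
Amide-side-chain residues here: Q24 (1).
The two groups share no amino acid, so total = 0 + 1 = 1.

1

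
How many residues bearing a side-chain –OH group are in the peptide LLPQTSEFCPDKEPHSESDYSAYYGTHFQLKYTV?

11

The –OH-bearing residues are Ser, Thr (aliphatic alcohols), and Tyr (phenol).
Matching residues: T5, S6, S16, S18, Y20, S21, Y23, Y24, T26, Y32, T33.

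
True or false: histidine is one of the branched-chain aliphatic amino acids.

False

Valine (V), leucine (L), and isoleucine (I) are the branched-chain amino acids.
Histidine is not in this group.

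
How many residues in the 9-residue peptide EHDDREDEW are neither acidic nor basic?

1

Acidic: D, E. Basic: K, R, H. All other residues are neither.
Matching residues: W9.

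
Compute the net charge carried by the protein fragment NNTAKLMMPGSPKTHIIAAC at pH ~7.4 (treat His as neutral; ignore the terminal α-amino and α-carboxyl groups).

The side chains ionized at physiological pH are Lys/Arg (+1) and Asp/Glu (−1); with His treated as neutral, nothing else contributes.
Positive (K, R): K5, K13 → +2.
Negative (D, E): none → −0.
Net charge = (+2) + (−0) = +2.

+2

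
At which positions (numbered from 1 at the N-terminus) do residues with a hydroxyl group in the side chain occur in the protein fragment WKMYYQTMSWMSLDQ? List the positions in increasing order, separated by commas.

Serine (S), threonine (T), and tyrosine (Y) each carry a hydroxyl group on the side chain.
Matching residues: Y4, Y5, T7, S9, S12.

4, 5, 7, 9, 12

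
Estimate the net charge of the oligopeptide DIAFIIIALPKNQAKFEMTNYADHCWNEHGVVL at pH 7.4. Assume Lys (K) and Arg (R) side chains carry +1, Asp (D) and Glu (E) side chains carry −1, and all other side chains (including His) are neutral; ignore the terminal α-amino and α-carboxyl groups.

Positive (K, R): K11, K15 → +2.
Negative (D, E): D1, E17, D23, E28 → −4.
Net charge = (+2) + (−4) = −2.

-2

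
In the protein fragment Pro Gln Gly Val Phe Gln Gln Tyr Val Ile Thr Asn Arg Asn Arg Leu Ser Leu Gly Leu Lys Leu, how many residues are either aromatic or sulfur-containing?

2

Aromatic: F, W, Y. Sulfur-containing: C, M.
Aromatic residues here: Phe5, Tyr8 (2).
Sulfur-containing residues here: none (0).
The two groups share no amino acid, so total = 2 + 0 = 2.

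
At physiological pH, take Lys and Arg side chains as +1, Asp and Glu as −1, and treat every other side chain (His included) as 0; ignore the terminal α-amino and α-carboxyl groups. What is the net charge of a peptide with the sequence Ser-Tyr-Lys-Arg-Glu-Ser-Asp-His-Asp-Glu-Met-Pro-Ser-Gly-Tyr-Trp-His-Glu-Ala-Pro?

-3

Positive (K, R): Lys3, Arg4 → +2.
Negative (D, E): Glu5, Asp7, Asp9, Glu10, Glu18 → −5.
Net charge = (+2) + (−5) = −3.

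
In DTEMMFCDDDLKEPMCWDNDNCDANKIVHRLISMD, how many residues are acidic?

Only D (aspartate) and E (glutamate) carry a side-chain carboxylic acid.
Matching residues: D1, E3, D8, D9, D10, E13, D18, D20, D23, D35.

10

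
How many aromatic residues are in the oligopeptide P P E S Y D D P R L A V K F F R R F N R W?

Phenylalanine (F), tryptophan (W), and tyrosine (Y) have aromatic ring side chains.
Matching residues: Y5, F14, F15, F18, W21.

5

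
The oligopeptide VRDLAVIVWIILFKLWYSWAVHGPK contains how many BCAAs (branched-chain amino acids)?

10

Valine (V), leucine (L), and isoleucine (I) are the branched-chain amino acids.
Matching residues: V1, L4, V6, I7, V8, I10, I11, L12, L15, V21.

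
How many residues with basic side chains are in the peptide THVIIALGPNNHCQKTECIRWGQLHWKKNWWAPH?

K, R, and H are the three residues with basic side chains (ε-amine, guanidinium, and imidazole respectively).
Matching residues: H2, H12, K15, R20, H25, K27, K28, H34.

8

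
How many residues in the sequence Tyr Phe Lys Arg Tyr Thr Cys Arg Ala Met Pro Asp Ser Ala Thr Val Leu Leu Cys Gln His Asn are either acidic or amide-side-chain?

Acidic: D, E. Amide-side-chain: N, Q.
Acidic residues here: Asp12 (1).
Amide-side-chain residues here: Gln20, Asn22 (2).
The two groups share no amino acid, so total = 1 + 2 = 3.

3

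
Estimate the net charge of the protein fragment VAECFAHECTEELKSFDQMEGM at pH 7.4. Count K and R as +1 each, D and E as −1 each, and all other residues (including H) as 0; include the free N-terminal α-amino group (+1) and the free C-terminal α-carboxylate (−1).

Positive (K, R): K14 → +1.
Negative (D, E): E3, E8, E11, E12, D17, E20 → −6.
The N-terminus (+1) and C-terminus (−1) cancel.
Net charge = (+1) + (−6) = −5.

-5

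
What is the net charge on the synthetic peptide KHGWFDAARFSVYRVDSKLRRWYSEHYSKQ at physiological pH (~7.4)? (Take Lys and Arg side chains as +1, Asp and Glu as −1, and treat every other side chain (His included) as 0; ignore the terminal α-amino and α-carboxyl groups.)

+4

Positive (K, R): K1, R9, R14, K18, R20, R21, K29 → +7.
Negative (D, E): D6, D16, E25 → −3.
Net charge = (+7) + (−3) = +4.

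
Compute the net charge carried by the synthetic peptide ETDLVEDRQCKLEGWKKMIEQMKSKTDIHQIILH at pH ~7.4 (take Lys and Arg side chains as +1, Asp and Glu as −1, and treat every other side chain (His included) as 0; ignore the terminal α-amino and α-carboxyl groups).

Positive (K, R): R8, K11, K16, K17, K23, K25 → +6.
Negative (D, E): E1, D3, E6, D7, E13, E20, D27 → −7.
Net charge = (+6) + (−7) = −1.

-1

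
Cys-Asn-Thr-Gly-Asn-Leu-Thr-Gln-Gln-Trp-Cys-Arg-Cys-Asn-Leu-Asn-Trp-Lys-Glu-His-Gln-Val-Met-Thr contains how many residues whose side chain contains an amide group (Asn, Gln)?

Matching residues: Asn2, Asn5, Gln8, Gln9, Asn14, Asn16, Gln21.

7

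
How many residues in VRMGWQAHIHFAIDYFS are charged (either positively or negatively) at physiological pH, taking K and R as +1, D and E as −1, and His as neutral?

Charged side chains at pH ~7.4: K, R (positive); D, E (negative).
Matching residues: R2, D14.

2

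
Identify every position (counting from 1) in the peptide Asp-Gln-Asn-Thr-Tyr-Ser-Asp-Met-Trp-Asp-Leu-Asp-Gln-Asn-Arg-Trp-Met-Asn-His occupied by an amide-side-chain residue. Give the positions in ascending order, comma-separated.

Only N (asparagine) and Q (glutamine) carry a side-chain carboxamide.
Matching residues: Gln2, Asn3, Gln13, Asn14, Asn18.

2, 3, 13, 14, 18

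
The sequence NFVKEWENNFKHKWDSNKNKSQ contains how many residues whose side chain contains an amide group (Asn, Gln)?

6

Matching residues: N1, N8, N9, N17, N19, Q22.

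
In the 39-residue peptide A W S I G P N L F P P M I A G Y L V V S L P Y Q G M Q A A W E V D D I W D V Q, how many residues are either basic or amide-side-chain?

Basic: H, K, R. Amide-side-chain: N, Q.
Basic residues here: none (0).
Amide-side-chain residues here: N7, Q24, Q27, Q39 (4).
The two groups share no amino acid, so total = 0 + 4 = 4.

4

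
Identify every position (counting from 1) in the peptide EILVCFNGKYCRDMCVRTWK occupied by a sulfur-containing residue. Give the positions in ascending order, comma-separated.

5, 11, 14, 15

Cysteine (C, thiol) and methionine (M, thioether) are the two sulfur-containing amino acids.
Matching residues: C5, C11, M14, C15.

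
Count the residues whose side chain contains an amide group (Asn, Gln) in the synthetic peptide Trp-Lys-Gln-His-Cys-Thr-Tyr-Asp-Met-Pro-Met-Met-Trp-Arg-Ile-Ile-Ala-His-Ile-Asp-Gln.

Matching residues: Gln3, Gln21.

2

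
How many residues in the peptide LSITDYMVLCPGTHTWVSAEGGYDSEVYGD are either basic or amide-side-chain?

1

Basic: H, K, R. Amide-side-chain: N, Q.
Basic residues here: H14 (1).
Amide-side-chain residues here: none (0).
The two groups share no amino acid, so total = 1 + 0 = 1.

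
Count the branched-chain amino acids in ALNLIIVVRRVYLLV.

The BCAAs are Val, Leu, and Ile — aliphatic side chains with a branch point.
Matching residues: L2, L4, I5, I6, V7, V8, V11, L13, L14, V15.

10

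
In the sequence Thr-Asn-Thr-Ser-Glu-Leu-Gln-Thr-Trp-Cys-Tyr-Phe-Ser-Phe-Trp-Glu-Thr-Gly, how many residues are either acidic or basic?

Acidic: D, E. Basic: H, K, R.
Acidic residues here: Glu5, Glu16 (2).
Basic residues here: none (0).
The two groups share no amino acid, so total = 2 + 0 = 2.

2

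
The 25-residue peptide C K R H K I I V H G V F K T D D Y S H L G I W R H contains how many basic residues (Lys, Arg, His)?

9

Matching residues: K2, R3, H4, K5, H9, K13, H19, R24, H25.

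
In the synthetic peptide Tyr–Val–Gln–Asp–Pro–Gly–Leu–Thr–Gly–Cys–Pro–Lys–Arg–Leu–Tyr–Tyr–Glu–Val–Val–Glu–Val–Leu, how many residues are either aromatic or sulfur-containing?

4

Aromatic: F, W, Y. Sulfur-containing: C, M.
Aromatic residues here: Tyr1, Tyr15, Tyr16 (3).
Sulfur-containing residues here: Cys10 (1).
The two groups share no amino acid, so total = 3 + 1 = 4.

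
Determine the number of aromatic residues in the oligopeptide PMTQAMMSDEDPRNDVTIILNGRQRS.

0

Phenylalanine (F), tryptophan (W), and tyrosine (Y) have aromatic ring side chains.
None of the 26 residues belong to this group.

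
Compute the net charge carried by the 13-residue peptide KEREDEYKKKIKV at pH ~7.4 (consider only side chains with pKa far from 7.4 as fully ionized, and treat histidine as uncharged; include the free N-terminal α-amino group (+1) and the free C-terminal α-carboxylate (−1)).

+2

The side chains ionized at physiological pH are Lys/Arg (+1) and Asp/Glu (−1); with His treated as neutral, nothing else contributes.
Positive (K, R): K1, R3, K8, K9, K10, K12 → +6.
Negative (D, E): E2, E4, D5, E6 → −4.
The N-terminus (+1) and C-terminus (−1) cancel.
Net charge = (+6) + (−4) = +2.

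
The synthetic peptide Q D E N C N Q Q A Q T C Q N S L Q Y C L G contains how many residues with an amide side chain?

9

The amide-side-chain residues are Asn (N) and Gln (Q).
Matching residues: Q1, N4, N6, Q7, Q8, Q10, Q13, N14, Q17.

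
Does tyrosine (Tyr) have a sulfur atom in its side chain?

Cysteine (C, thiol) and methionine (M, thioether) are the two sulfur-containing amino acids.
Tyrosine is not in this group.

No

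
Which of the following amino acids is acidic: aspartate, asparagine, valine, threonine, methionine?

aspartate

The acidic residues are Asp (D) and Glu (E), whose side chains end in a carboxylate group.
Of the listed options, only aspartate belongs to this group.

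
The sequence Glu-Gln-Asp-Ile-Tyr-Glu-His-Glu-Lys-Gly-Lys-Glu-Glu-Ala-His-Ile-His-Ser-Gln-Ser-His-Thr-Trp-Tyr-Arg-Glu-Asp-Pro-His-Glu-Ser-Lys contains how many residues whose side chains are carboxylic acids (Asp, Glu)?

9

Matching residues: Glu1, Asp3, Glu6, Glu8, Glu12, Glu13, Glu26, Asp27, Glu30.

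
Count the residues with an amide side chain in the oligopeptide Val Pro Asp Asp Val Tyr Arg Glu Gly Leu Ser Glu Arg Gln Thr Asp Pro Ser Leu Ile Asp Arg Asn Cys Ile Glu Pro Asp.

The amide-side-chain residues are Asn (N) and Gln (Q).
Matching residues: Gln14, Asn23.

2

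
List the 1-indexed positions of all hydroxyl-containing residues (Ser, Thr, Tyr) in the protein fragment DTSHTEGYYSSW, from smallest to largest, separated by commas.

2, 3, 5, 8, 9, 10, 11

Matching residues: T2, S3, T5, Y8, Y9, S10, S11.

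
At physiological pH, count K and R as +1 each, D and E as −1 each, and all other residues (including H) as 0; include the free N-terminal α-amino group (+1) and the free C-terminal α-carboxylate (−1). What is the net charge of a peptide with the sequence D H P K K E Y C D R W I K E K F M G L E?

Positive (K, R): K4, K5, R10, K13, K15 → +5.
Negative (D, E): D1, E6, D9, E14, E20 → −5.
The N-terminus (+1) and C-terminus (−1) cancel.
Net charge = (+5) + (−5) = 0.

0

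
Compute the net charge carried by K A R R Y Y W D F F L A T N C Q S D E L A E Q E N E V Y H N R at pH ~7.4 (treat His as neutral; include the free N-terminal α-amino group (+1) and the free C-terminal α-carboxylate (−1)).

Near pH 7.4, K and R contribute +1 each, D and E contribute −1 each, and every other side chain (His included, as stated) is uncharged.
Positive (K, R): K1, R3, R4, R31 → +4.
Negative (D, E): D8, D18, E19, E22, E24, E26 → −6.
The N-terminus (+1) and C-terminus (−1) cancel.
Net charge = (+4) + (−6) = −2.

-2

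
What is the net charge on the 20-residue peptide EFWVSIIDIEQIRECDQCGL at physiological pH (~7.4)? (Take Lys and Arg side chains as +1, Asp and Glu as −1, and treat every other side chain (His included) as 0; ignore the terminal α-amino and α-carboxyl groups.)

-4

Positive (K, R): R13 → +1.
Negative (D, E): E1, D8, E10, E14, D16 → −5.
Net charge = (+1) + (−5) = −4.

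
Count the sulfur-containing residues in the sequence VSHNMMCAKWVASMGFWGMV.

5

Cysteine (C, thiol) and methionine (M, thioether) are the two sulfur-containing amino acids.
Matching residues: M5, M6, C7, M14, M19.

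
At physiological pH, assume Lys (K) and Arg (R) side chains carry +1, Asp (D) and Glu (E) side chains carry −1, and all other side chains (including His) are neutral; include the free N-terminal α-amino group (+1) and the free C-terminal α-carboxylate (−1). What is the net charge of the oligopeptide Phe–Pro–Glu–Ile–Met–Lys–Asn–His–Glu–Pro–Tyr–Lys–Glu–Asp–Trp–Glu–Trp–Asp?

Positive (K, R): Lys6, Lys12 → +2.
Negative (D, E): Glu3, Glu9, Glu13, Asp14, Glu16, Asp18 → −6.
The N-terminus (+1) and C-terminus (−1) cancel.
Net charge = (+2) + (−6) = −4.

-4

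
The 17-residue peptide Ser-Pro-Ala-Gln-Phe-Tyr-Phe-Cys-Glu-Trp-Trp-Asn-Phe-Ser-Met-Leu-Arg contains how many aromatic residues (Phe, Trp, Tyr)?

Matching residues: Phe5, Tyr6, Phe7, Trp10, Trp11, Phe13.

6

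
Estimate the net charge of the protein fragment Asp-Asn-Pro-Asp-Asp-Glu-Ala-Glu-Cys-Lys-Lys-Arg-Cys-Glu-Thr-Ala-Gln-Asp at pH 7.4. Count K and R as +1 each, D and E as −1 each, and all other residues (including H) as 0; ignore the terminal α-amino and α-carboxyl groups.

-4

Positive (K, R): Lys10, Lys11, Arg12 → +3.
Negative (D, E): Asp1, Asp4, Asp5, Glu6, Glu8, Glu14, Asp18 → −7.
Net charge = (+3) + (−7) = −4.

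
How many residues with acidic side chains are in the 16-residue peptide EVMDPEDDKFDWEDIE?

9

Only D (aspartate) and E (glutamate) carry a side-chain carboxylic acid.
Matching residues: E1, D4, E6, D7, D8, D11, E13, D14, E16.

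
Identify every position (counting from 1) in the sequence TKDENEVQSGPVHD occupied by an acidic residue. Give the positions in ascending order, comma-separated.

The acidic residues are Asp (D) and Glu (E), whose side chains end in a carboxylate group.
Matching residues: D3, E4, E6, D14.

3, 4, 6, 14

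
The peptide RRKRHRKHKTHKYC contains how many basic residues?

11

The basic amino acids are Lys (K), Arg (R), and His (H).
Matching residues: R1, R2, K3, R4, H5, R6, K7, H8, K9, H11, K12.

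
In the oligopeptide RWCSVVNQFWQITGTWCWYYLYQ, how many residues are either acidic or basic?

1

Acidic: D, E. Basic: H, K, R.
Acidic residues here: none (0).
Basic residues here: R1 (1).
The two groups share no amino acid, so total = 0 + 1 = 1.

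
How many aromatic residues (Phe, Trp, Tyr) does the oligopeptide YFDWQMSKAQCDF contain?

Matching residues: Y1, F2, W4, F13.

4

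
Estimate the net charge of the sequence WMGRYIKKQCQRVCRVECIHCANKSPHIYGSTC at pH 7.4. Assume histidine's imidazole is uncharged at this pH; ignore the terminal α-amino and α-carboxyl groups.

Near pH 7.4, K and R contribute +1 each, D and E contribute −1 each, and every other side chain (His included, as stated) is uncharged.
Positive (K, R): R4, K7, K8, R12, R15, K24 → +6.
Negative (D, E): E17 → −1.
Net charge = (+6) + (−1) = +5.

+5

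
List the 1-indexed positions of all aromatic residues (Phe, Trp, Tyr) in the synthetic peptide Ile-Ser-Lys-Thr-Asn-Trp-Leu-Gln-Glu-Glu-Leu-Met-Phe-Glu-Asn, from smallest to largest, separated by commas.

6, 13

Matching residues: Trp6, Phe13.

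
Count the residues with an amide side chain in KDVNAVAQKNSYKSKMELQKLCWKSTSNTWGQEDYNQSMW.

8

The amide-side-chain residues are Asn (N) and Gln (Q).
Matching residues: N4, Q8, N10, Q19, N28, Q32, N36, Q37.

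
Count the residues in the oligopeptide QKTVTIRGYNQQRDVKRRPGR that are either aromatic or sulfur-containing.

Aromatic: F, W, Y. Sulfur-containing: C, M.
Aromatic residues here: Y9 (1).
Sulfur-containing residues here: none (0).
The two groups share no amino acid, so total = 1 + 0 = 1.

1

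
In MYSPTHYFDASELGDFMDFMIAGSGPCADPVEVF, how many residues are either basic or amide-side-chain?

1

Basic: H, K, R. Amide-side-chain: N, Q.
Basic residues here: H6 (1).
Amide-side-chain residues here: none (0).
The two groups share no amino acid, so total = 1 + 0 = 1.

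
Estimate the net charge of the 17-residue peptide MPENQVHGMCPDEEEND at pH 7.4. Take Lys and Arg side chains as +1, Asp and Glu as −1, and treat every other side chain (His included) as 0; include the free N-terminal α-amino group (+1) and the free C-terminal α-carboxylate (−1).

-6

Positive (K, R): none → +0.
Negative (D, E): E3, D12, E13, E14, E15, D17 → −6.
The N-terminus (+1) and C-terminus (−1) cancel.
Net charge = (+0) + (−6) = −6.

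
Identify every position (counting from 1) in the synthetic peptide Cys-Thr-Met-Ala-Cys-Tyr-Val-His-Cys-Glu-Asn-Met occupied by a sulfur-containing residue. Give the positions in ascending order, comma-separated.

1, 3, 5, 9, 12

Only Cys (C) and Met (M) have a sulfur atom in the side chain.
Matching residues: Cys1, Met3, Cys5, Cys9, Met12.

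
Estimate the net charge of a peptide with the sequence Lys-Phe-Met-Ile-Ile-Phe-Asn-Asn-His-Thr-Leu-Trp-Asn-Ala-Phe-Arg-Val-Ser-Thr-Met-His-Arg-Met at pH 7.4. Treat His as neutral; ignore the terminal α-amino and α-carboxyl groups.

+3

At pH ~7.4 the Lys and Arg side chains are protonated (+1), the Asp and Glu side chains are deprotonated (−1), and with His taken as neutral all other side chains carry no charge.
Positive (K, R): Lys1, Arg16, Arg22 → +3.
Negative (D, E): none → −0.
Net charge = (+3) + (−0) = +3.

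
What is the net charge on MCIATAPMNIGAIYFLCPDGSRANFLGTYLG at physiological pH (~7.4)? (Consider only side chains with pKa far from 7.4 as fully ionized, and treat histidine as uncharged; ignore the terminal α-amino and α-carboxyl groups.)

0

At pH ~7.4 the Lys and Arg side chains are protonated (+1), the Asp and Glu side chains are deprotonated (−1), and with His taken as neutral all other side chains carry no charge.
Positive (K, R): R22 → +1.
Negative (D, E): D19 → −1.
Net charge = (+1) + (−1) = 0.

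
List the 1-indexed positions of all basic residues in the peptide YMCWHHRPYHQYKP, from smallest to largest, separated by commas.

Lysine (K), arginine (R), and histidine (H) have basic, nitrogen-containing side chains.
Matching residues: H5, H6, R7, H10, K13.

5, 6, 7, 10, 13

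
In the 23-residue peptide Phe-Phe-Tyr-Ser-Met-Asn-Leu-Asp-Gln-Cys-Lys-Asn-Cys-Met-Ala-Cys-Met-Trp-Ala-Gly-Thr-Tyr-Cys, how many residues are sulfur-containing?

7

Cysteine (C, thiol) and methionine (M, thioether) are the two sulfur-containing amino acids.
Matching residues: Met5, Cys10, Cys13, Met14, Cys16, Met17, Cys23.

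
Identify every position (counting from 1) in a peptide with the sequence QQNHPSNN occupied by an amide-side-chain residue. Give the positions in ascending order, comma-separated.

The amide-side-chain residues are Asn (N) and Gln (Q).
Matching residues: Q1, Q2, N3, N7, N8.

1, 2, 3, 7, 8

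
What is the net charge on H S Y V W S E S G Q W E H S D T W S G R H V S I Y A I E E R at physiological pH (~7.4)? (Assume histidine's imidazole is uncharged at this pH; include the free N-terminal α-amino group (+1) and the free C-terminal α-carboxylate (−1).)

The side chains ionized at physiological pH are Lys/Arg (+1) and Asp/Glu (−1); with His treated as neutral, nothing else contributes.
Positive (K, R): R20, R30 → +2.
Negative (D, E): E7, E12, D15, E28, E29 → −5.
The N-terminus (+1) and C-terminus (−1) cancel.
Net charge = (+2) + (−5) = −3.

-3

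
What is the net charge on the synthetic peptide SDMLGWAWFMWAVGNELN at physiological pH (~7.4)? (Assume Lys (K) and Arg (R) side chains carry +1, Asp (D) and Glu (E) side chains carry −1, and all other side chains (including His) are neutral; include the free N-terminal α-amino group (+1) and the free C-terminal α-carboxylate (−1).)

Positive (K, R): none → +0.
Negative (D, E): D2, E16 → −2.
The N-terminus (+1) and C-terminus (−1) cancel.
Net charge = (+0) + (−2) = −2.

-2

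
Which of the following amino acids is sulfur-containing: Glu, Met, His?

Only Cys (C) and Met (M) have a sulfur atom in the side chain.
Of the listed options, only Met belongs to this group.

Met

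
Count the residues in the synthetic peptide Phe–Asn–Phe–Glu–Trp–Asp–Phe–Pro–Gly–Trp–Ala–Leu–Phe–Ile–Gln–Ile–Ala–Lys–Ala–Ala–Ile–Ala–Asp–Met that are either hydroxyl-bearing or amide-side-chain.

2

Hydroxyl-bearing: S, T, Y. Amide-side-chain: N, Q.
Hydroxyl-bearing residues here: none (0).
Amide-side-chain residues here: Asn2, Gln15 (2).
The two groups share no amino acid, so total = 0 + 2 = 2.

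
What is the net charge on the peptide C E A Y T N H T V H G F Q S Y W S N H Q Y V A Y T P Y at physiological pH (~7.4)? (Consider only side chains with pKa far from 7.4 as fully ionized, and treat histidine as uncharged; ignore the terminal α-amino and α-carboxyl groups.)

At pH ~7.4 the Lys and Arg side chains are protonated (+1), the Asp and Glu side chains are deprotonated (−1), and with His taken as neutral all other side chains carry no charge.
Positive (K, R): none → +0.
Negative (D, E): E2 → −1.
Net charge = (+0) + (−1) = −1.

-1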